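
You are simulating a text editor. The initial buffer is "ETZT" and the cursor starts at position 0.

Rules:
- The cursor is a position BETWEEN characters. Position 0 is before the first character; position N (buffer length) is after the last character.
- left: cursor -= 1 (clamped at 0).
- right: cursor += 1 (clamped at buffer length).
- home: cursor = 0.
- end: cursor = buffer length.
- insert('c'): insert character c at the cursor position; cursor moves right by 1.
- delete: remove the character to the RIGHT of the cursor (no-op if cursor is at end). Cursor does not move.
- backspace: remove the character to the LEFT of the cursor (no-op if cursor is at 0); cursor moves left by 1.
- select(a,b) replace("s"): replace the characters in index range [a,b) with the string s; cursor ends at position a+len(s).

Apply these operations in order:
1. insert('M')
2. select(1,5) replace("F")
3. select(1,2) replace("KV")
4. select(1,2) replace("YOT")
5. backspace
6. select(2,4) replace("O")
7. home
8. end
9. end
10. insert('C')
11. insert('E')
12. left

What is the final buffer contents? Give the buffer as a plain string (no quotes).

Answer: MYOCE

Derivation:
After op 1 (insert('M')): buf='METZT' cursor=1
After op 2 (select(1,5) replace("F")): buf='MF' cursor=2
After op 3 (select(1,2) replace("KV")): buf='MKV' cursor=3
After op 4 (select(1,2) replace("YOT")): buf='MYOTV' cursor=4
After op 5 (backspace): buf='MYOV' cursor=3
After op 6 (select(2,4) replace("O")): buf='MYO' cursor=3
After op 7 (home): buf='MYO' cursor=0
After op 8 (end): buf='MYO' cursor=3
After op 9 (end): buf='MYO' cursor=3
After op 10 (insert('C')): buf='MYOC' cursor=4
After op 11 (insert('E')): buf='MYOCE' cursor=5
After op 12 (left): buf='MYOCE' cursor=4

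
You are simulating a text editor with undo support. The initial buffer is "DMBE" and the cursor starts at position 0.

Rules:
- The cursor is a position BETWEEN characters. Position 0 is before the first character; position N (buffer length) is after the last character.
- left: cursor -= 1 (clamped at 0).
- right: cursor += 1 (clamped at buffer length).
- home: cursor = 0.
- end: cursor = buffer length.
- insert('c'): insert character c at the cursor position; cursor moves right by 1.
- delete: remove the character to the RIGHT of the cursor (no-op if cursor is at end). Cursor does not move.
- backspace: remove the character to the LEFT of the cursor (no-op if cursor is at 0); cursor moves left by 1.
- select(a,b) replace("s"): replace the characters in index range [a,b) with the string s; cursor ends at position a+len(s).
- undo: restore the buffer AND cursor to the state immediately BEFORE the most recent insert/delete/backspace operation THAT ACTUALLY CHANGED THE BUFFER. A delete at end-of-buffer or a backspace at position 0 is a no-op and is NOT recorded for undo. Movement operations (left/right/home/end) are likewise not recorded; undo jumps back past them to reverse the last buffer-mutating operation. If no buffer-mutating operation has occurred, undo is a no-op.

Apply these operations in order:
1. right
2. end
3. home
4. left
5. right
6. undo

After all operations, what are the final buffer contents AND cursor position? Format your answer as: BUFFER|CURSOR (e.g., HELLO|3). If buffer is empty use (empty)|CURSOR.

Answer: DMBE|1

Derivation:
After op 1 (right): buf='DMBE' cursor=1
After op 2 (end): buf='DMBE' cursor=4
After op 3 (home): buf='DMBE' cursor=0
After op 4 (left): buf='DMBE' cursor=0
After op 5 (right): buf='DMBE' cursor=1
After op 6 (undo): buf='DMBE' cursor=1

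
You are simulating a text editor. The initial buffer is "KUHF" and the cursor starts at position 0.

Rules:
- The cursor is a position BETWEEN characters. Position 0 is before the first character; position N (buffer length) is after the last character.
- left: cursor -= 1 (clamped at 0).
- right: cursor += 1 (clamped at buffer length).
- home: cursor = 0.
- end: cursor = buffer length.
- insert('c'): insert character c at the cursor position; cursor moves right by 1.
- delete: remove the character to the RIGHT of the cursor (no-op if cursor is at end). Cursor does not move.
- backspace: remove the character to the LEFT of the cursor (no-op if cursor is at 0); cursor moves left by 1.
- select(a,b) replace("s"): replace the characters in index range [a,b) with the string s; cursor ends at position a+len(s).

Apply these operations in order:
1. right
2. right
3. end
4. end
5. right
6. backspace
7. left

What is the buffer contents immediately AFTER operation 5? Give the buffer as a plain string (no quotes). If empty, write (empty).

After op 1 (right): buf='KUHF' cursor=1
After op 2 (right): buf='KUHF' cursor=2
After op 3 (end): buf='KUHF' cursor=4
After op 4 (end): buf='KUHF' cursor=4
After op 5 (right): buf='KUHF' cursor=4

Answer: KUHF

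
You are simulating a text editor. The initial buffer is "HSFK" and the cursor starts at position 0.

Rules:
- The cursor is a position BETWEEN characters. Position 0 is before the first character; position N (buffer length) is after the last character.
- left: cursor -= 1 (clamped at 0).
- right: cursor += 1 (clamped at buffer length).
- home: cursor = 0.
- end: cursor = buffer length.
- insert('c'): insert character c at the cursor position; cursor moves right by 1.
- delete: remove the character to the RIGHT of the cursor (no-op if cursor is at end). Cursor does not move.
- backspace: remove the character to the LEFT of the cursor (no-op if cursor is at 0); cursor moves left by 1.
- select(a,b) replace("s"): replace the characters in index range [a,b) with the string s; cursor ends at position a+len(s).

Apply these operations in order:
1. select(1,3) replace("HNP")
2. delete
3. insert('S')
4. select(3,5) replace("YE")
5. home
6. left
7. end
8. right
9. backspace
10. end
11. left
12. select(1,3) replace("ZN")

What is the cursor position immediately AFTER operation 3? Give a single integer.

After op 1 (select(1,3) replace("HNP")): buf='HHNPK' cursor=4
After op 2 (delete): buf='HHNP' cursor=4
After op 3 (insert('S')): buf='HHNPS' cursor=5

Answer: 5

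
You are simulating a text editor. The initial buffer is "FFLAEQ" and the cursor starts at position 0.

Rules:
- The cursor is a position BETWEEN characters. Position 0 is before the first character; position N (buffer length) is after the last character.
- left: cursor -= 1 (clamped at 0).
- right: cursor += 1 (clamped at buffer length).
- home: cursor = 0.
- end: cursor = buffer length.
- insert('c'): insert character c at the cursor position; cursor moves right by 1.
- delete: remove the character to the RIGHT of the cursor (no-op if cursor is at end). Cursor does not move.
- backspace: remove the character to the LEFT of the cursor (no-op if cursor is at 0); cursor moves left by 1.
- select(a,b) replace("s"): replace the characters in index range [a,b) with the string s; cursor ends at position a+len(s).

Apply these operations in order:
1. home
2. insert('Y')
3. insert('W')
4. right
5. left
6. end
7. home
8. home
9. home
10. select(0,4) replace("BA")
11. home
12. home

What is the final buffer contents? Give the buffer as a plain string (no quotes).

After op 1 (home): buf='FFLAEQ' cursor=0
After op 2 (insert('Y')): buf='YFFLAEQ' cursor=1
After op 3 (insert('W')): buf='YWFFLAEQ' cursor=2
After op 4 (right): buf='YWFFLAEQ' cursor=3
After op 5 (left): buf='YWFFLAEQ' cursor=2
After op 6 (end): buf='YWFFLAEQ' cursor=8
After op 7 (home): buf='YWFFLAEQ' cursor=0
After op 8 (home): buf='YWFFLAEQ' cursor=0
After op 9 (home): buf='YWFFLAEQ' cursor=0
After op 10 (select(0,4) replace("BA")): buf='BALAEQ' cursor=2
After op 11 (home): buf='BALAEQ' cursor=0
After op 12 (home): buf='BALAEQ' cursor=0

Answer: BALAEQ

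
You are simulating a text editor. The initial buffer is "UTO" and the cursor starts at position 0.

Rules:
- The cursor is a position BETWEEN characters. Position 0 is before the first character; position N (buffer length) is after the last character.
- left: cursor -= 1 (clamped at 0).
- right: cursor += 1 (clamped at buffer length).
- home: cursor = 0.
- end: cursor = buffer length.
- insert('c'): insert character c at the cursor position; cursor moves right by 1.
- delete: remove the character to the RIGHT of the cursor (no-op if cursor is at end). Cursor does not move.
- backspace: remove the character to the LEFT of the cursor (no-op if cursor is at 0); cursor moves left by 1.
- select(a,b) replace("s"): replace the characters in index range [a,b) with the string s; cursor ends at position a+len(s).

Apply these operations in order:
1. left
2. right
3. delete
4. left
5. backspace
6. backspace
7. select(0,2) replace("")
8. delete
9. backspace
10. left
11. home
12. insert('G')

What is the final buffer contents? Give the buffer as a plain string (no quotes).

Answer: G

Derivation:
After op 1 (left): buf='UTO' cursor=0
After op 2 (right): buf='UTO' cursor=1
After op 3 (delete): buf='UO' cursor=1
After op 4 (left): buf='UO' cursor=0
After op 5 (backspace): buf='UO' cursor=0
After op 6 (backspace): buf='UO' cursor=0
After op 7 (select(0,2) replace("")): buf='(empty)' cursor=0
After op 8 (delete): buf='(empty)' cursor=0
After op 9 (backspace): buf='(empty)' cursor=0
After op 10 (left): buf='(empty)' cursor=0
After op 11 (home): buf='(empty)' cursor=0
After op 12 (insert('G')): buf='G' cursor=1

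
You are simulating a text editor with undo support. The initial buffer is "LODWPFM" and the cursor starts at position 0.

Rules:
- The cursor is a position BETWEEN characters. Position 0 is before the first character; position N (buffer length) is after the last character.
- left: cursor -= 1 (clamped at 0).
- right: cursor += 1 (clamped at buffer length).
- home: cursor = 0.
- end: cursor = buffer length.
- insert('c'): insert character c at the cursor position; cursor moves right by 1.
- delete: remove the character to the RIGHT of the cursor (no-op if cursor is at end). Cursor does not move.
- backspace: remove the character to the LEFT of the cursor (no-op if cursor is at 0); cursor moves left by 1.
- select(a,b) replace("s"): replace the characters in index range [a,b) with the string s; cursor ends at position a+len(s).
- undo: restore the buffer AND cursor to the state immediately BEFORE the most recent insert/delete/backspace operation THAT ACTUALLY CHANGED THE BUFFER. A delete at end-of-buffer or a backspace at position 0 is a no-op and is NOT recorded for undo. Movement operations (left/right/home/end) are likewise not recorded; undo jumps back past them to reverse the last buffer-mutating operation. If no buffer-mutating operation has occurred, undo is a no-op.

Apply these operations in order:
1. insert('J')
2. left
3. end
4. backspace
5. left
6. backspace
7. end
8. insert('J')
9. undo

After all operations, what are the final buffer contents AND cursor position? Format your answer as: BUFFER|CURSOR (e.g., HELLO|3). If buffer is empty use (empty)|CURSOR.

Answer: JLODWF|6

Derivation:
After op 1 (insert('J')): buf='JLODWPFM' cursor=1
After op 2 (left): buf='JLODWPFM' cursor=0
After op 3 (end): buf='JLODWPFM' cursor=8
After op 4 (backspace): buf='JLODWPF' cursor=7
After op 5 (left): buf='JLODWPF' cursor=6
After op 6 (backspace): buf='JLODWF' cursor=5
After op 7 (end): buf='JLODWF' cursor=6
After op 8 (insert('J')): buf='JLODWFJ' cursor=7
After op 9 (undo): buf='JLODWF' cursor=6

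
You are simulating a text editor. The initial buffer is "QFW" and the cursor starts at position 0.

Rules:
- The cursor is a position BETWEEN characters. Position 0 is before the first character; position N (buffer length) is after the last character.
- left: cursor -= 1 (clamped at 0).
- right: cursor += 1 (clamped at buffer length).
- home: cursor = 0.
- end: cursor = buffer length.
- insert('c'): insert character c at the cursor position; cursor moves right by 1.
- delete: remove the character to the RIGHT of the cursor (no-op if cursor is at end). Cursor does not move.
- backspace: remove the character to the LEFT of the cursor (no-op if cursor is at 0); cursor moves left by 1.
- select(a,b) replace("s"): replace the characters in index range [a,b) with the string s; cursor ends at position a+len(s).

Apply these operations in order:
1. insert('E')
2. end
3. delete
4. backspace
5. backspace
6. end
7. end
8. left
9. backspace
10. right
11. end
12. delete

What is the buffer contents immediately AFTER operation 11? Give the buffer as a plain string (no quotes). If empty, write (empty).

After op 1 (insert('E')): buf='EQFW' cursor=1
After op 2 (end): buf='EQFW' cursor=4
After op 3 (delete): buf='EQFW' cursor=4
After op 4 (backspace): buf='EQF' cursor=3
After op 5 (backspace): buf='EQ' cursor=2
After op 6 (end): buf='EQ' cursor=2
After op 7 (end): buf='EQ' cursor=2
After op 8 (left): buf='EQ' cursor=1
After op 9 (backspace): buf='Q' cursor=0
After op 10 (right): buf='Q' cursor=1
After op 11 (end): buf='Q' cursor=1

Answer: Q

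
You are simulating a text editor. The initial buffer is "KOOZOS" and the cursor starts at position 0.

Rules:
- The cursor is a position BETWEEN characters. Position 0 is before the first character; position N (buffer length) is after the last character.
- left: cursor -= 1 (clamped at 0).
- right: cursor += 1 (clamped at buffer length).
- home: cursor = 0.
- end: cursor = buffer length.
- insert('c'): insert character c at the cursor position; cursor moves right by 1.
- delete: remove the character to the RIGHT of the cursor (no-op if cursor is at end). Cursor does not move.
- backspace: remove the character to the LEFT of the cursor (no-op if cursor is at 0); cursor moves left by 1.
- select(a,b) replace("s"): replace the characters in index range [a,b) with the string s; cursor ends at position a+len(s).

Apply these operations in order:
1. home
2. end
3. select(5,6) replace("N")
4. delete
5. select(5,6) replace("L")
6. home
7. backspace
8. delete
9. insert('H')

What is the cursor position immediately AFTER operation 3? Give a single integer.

Answer: 6

Derivation:
After op 1 (home): buf='KOOZOS' cursor=0
After op 2 (end): buf='KOOZOS' cursor=6
After op 3 (select(5,6) replace("N")): buf='KOOZON' cursor=6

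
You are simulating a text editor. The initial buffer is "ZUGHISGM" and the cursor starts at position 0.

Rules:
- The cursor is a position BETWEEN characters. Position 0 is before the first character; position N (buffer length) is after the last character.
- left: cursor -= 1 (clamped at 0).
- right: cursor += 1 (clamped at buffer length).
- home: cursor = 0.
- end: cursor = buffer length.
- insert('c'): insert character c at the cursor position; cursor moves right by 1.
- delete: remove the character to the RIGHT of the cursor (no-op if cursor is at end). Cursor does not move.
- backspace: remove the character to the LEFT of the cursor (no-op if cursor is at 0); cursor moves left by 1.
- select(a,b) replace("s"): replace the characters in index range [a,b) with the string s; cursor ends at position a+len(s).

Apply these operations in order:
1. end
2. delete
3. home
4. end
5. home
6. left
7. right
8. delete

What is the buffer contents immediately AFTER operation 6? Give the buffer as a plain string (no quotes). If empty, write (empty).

Answer: ZUGHISGM

Derivation:
After op 1 (end): buf='ZUGHISGM' cursor=8
After op 2 (delete): buf='ZUGHISGM' cursor=8
After op 3 (home): buf='ZUGHISGM' cursor=0
After op 4 (end): buf='ZUGHISGM' cursor=8
After op 5 (home): buf='ZUGHISGM' cursor=0
After op 6 (left): buf='ZUGHISGM' cursor=0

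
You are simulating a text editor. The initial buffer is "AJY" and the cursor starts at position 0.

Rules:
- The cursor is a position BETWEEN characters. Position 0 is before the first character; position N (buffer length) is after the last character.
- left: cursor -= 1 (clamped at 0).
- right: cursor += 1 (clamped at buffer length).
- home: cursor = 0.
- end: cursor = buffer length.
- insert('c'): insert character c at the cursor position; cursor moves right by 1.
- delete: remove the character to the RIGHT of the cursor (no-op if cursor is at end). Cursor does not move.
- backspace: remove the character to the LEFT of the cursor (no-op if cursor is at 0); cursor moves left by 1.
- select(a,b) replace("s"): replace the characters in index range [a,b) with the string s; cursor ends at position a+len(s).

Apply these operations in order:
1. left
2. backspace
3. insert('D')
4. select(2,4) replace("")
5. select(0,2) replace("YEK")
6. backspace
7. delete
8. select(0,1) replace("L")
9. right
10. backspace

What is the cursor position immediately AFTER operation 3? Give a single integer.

Answer: 1

Derivation:
After op 1 (left): buf='AJY' cursor=0
After op 2 (backspace): buf='AJY' cursor=0
After op 3 (insert('D')): buf='DAJY' cursor=1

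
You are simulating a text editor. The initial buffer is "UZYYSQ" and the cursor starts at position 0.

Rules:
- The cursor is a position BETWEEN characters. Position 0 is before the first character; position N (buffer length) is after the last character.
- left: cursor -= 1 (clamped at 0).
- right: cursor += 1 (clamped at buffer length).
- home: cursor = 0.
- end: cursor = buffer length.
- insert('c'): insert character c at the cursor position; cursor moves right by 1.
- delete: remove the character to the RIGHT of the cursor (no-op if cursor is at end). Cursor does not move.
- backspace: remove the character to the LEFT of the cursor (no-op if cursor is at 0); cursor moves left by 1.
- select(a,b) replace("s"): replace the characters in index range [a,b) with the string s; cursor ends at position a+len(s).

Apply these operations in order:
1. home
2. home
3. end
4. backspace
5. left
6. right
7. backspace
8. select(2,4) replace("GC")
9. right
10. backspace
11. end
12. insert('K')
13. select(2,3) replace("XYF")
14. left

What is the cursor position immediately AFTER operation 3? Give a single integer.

Answer: 6

Derivation:
After op 1 (home): buf='UZYYSQ' cursor=0
After op 2 (home): buf='UZYYSQ' cursor=0
After op 3 (end): buf='UZYYSQ' cursor=6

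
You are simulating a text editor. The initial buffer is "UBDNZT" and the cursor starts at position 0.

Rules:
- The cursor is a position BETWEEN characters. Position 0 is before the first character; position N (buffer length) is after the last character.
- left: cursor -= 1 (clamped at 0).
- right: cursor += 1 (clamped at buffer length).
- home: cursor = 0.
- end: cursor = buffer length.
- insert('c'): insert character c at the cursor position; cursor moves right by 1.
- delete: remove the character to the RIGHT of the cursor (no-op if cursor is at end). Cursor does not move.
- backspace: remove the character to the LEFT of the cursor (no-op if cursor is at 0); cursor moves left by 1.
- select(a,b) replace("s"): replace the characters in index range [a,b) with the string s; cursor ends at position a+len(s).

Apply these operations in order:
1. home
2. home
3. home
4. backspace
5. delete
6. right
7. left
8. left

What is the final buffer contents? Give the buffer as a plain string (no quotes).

After op 1 (home): buf='UBDNZT' cursor=0
After op 2 (home): buf='UBDNZT' cursor=0
After op 3 (home): buf='UBDNZT' cursor=0
After op 4 (backspace): buf='UBDNZT' cursor=0
After op 5 (delete): buf='BDNZT' cursor=0
After op 6 (right): buf='BDNZT' cursor=1
After op 7 (left): buf='BDNZT' cursor=0
After op 8 (left): buf='BDNZT' cursor=0

Answer: BDNZT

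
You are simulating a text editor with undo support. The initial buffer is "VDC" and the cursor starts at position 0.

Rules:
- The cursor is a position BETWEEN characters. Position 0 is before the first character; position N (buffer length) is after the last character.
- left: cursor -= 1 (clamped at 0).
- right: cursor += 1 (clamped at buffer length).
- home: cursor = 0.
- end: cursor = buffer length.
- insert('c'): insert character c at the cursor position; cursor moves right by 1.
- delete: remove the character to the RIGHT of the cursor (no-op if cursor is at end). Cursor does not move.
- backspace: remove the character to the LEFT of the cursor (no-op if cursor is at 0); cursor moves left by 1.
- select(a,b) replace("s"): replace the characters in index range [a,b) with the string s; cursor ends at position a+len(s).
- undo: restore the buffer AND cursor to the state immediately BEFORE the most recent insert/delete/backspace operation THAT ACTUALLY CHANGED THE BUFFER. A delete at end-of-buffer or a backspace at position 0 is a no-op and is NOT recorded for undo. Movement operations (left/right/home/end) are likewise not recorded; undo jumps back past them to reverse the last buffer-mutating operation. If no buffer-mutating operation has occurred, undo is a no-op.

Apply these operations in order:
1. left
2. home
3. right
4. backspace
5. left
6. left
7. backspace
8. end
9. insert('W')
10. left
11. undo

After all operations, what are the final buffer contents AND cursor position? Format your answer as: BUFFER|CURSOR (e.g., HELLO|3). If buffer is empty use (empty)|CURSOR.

After op 1 (left): buf='VDC' cursor=0
After op 2 (home): buf='VDC' cursor=0
After op 3 (right): buf='VDC' cursor=1
After op 4 (backspace): buf='DC' cursor=0
After op 5 (left): buf='DC' cursor=0
After op 6 (left): buf='DC' cursor=0
After op 7 (backspace): buf='DC' cursor=0
After op 8 (end): buf='DC' cursor=2
After op 9 (insert('W')): buf='DCW' cursor=3
After op 10 (left): buf='DCW' cursor=2
After op 11 (undo): buf='DC' cursor=2

Answer: DC|2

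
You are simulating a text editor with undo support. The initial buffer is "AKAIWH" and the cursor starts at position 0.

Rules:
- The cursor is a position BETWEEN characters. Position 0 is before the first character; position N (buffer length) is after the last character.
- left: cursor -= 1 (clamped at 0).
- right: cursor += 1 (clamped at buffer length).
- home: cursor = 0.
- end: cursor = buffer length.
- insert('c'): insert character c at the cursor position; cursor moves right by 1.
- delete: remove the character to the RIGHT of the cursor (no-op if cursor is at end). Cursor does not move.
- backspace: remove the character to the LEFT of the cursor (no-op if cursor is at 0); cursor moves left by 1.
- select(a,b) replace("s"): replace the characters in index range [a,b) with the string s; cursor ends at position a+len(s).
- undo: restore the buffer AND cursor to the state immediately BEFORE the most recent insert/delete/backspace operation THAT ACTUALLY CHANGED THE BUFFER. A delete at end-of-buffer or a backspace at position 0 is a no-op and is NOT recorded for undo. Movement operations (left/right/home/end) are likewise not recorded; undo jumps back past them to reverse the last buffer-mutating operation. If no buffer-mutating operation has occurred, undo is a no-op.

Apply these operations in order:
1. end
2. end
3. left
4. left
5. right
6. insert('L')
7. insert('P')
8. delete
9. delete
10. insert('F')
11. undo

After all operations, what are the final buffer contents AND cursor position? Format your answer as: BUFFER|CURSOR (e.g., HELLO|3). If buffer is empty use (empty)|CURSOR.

Answer: AKAIWLP|7

Derivation:
After op 1 (end): buf='AKAIWH' cursor=6
After op 2 (end): buf='AKAIWH' cursor=6
After op 3 (left): buf='AKAIWH' cursor=5
After op 4 (left): buf='AKAIWH' cursor=4
After op 5 (right): buf='AKAIWH' cursor=5
After op 6 (insert('L')): buf='AKAIWLH' cursor=6
After op 7 (insert('P')): buf='AKAIWLPH' cursor=7
After op 8 (delete): buf='AKAIWLP' cursor=7
After op 9 (delete): buf='AKAIWLP' cursor=7
After op 10 (insert('F')): buf='AKAIWLPF' cursor=8
After op 11 (undo): buf='AKAIWLP' cursor=7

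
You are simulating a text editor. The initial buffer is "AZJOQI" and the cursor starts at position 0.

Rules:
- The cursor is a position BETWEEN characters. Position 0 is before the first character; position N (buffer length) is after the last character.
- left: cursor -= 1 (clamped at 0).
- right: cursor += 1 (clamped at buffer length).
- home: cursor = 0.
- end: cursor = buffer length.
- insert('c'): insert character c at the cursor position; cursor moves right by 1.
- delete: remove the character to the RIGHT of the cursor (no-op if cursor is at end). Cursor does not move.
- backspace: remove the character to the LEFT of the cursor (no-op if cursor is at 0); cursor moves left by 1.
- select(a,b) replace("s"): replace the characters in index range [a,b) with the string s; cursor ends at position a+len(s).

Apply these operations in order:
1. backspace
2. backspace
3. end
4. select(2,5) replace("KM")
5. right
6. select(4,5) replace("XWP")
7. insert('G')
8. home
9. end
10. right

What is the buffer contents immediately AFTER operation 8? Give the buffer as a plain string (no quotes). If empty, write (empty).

Answer: AZKMXWPG

Derivation:
After op 1 (backspace): buf='AZJOQI' cursor=0
After op 2 (backspace): buf='AZJOQI' cursor=0
After op 3 (end): buf='AZJOQI' cursor=6
After op 4 (select(2,5) replace("KM")): buf='AZKMI' cursor=4
After op 5 (right): buf='AZKMI' cursor=5
After op 6 (select(4,5) replace("XWP")): buf='AZKMXWP' cursor=7
After op 7 (insert('G')): buf='AZKMXWPG' cursor=8
After op 8 (home): buf='AZKMXWPG' cursor=0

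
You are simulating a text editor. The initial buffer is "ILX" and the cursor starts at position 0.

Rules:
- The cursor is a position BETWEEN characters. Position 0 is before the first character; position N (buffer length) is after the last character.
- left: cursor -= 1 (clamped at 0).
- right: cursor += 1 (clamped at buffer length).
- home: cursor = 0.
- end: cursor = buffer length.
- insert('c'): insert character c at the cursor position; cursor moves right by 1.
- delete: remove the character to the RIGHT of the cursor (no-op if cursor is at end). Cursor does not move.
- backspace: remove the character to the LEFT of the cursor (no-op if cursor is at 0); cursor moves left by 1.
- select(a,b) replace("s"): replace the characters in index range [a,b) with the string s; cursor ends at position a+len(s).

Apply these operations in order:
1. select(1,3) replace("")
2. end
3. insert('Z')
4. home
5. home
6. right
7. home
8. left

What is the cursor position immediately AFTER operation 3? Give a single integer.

After op 1 (select(1,3) replace("")): buf='I' cursor=1
After op 2 (end): buf='I' cursor=1
After op 3 (insert('Z')): buf='IZ' cursor=2

Answer: 2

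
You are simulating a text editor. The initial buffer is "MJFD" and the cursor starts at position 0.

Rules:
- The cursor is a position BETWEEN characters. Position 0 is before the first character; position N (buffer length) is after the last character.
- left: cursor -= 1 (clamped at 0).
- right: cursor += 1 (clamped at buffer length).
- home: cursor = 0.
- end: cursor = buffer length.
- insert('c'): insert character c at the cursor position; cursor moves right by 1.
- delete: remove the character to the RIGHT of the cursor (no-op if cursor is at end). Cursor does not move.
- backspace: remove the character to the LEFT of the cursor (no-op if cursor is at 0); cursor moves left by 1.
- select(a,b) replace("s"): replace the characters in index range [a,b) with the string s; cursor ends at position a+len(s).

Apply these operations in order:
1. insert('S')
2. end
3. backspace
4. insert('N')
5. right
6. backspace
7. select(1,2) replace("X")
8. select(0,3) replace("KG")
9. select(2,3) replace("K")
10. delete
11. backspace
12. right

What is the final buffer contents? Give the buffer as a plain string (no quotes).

After op 1 (insert('S')): buf='SMJFD' cursor=1
After op 2 (end): buf='SMJFD' cursor=5
After op 3 (backspace): buf='SMJF' cursor=4
After op 4 (insert('N')): buf='SMJFN' cursor=5
After op 5 (right): buf='SMJFN' cursor=5
After op 6 (backspace): buf='SMJF' cursor=4
After op 7 (select(1,2) replace("X")): buf='SXJF' cursor=2
After op 8 (select(0,3) replace("KG")): buf='KGF' cursor=2
After op 9 (select(2,3) replace("K")): buf='KGK' cursor=3
After op 10 (delete): buf='KGK' cursor=3
After op 11 (backspace): buf='KG' cursor=2
After op 12 (right): buf='KG' cursor=2

Answer: KG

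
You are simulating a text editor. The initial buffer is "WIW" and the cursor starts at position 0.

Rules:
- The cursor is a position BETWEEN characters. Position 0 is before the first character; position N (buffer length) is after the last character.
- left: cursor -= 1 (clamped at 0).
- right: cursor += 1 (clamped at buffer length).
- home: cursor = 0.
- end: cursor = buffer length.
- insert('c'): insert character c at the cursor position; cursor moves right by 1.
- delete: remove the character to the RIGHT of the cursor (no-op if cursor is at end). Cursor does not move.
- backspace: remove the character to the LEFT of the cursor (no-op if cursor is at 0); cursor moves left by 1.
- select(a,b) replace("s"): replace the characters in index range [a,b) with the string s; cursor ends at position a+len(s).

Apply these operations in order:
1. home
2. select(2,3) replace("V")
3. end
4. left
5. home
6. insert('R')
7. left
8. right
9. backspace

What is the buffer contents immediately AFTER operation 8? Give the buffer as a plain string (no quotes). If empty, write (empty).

After op 1 (home): buf='WIW' cursor=0
After op 2 (select(2,3) replace("V")): buf='WIV' cursor=3
After op 3 (end): buf='WIV' cursor=3
After op 4 (left): buf='WIV' cursor=2
After op 5 (home): buf='WIV' cursor=0
After op 6 (insert('R')): buf='RWIV' cursor=1
After op 7 (left): buf='RWIV' cursor=0
After op 8 (right): buf='RWIV' cursor=1

Answer: RWIV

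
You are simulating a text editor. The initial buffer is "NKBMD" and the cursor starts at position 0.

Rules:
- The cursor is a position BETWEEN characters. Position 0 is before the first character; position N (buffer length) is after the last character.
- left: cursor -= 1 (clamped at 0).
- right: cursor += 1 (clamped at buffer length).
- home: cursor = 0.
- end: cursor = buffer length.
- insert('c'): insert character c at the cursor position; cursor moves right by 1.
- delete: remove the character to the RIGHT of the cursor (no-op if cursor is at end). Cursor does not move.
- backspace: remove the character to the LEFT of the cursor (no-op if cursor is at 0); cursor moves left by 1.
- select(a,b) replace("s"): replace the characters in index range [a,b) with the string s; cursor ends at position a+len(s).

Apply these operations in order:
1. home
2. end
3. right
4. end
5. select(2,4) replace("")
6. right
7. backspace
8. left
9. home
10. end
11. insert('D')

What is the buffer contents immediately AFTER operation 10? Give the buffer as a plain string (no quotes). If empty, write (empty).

Answer: NK

Derivation:
After op 1 (home): buf='NKBMD' cursor=0
After op 2 (end): buf='NKBMD' cursor=5
After op 3 (right): buf='NKBMD' cursor=5
After op 4 (end): buf='NKBMD' cursor=5
After op 5 (select(2,4) replace("")): buf='NKD' cursor=2
After op 6 (right): buf='NKD' cursor=3
After op 7 (backspace): buf='NK' cursor=2
After op 8 (left): buf='NK' cursor=1
After op 9 (home): buf='NK' cursor=0
After op 10 (end): buf='NK' cursor=2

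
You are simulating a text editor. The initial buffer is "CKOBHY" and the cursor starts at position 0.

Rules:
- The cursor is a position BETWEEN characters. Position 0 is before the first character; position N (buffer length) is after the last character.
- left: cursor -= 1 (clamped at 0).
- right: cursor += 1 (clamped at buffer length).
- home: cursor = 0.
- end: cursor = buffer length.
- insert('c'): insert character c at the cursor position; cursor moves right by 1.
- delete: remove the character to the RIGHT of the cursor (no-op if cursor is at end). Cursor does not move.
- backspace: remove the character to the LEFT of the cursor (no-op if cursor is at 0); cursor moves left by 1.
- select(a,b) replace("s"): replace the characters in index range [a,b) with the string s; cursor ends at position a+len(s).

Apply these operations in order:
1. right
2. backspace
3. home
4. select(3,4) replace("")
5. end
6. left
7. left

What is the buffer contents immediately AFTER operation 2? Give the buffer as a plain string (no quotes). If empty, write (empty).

After op 1 (right): buf='CKOBHY' cursor=1
After op 2 (backspace): buf='KOBHY' cursor=0

Answer: KOBHY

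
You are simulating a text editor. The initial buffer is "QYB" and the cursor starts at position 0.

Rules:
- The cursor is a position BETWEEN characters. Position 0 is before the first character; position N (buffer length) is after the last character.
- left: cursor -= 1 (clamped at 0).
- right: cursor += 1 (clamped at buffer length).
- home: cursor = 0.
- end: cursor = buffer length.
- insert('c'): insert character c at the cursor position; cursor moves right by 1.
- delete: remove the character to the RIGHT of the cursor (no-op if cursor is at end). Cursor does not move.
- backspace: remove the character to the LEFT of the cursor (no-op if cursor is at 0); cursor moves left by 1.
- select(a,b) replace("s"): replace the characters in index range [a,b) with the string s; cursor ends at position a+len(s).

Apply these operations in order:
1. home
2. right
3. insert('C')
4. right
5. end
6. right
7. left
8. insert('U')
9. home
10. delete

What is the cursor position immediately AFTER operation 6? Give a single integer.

Answer: 4

Derivation:
After op 1 (home): buf='QYB' cursor=0
After op 2 (right): buf='QYB' cursor=1
After op 3 (insert('C')): buf='QCYB' cursor=2
After op 4 (right): buf='QCYB' cursor=3
After op 5 (end): buf='QCYB' cursor=4
After op 6 (right): buf='QCYB' cursor=4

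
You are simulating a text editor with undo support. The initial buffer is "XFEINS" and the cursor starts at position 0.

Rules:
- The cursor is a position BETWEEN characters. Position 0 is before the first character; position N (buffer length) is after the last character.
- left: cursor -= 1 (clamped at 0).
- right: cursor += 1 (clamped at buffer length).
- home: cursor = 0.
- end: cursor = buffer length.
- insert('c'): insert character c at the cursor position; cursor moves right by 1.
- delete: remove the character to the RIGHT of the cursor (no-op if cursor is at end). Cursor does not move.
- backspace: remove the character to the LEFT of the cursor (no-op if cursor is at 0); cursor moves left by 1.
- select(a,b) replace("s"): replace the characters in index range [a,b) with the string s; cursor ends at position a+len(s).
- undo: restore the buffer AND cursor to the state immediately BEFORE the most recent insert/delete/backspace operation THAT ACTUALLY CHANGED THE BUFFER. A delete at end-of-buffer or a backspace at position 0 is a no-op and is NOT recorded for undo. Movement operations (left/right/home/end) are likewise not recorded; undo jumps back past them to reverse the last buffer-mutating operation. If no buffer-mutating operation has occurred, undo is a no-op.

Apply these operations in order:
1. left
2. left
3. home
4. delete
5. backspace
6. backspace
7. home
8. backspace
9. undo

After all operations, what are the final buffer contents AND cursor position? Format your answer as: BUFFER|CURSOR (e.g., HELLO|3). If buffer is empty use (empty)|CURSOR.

After op 1 (left): buf='XFEINS' cursor=0
After op 2 (left): buf='XFEINS' cursor=0
After op 3 (home): buf='XFEINS' cursor=0
After op 4 (delete): buf='FEINS' cursor=0
After op 5 (backspace): buf='FEINS' cursor=0
After op 6 (backspace): buf='FEINS' cursor=0
After op 7 (home): buf='FEINS' cursor=0
After op 8 (backspace): buf='FEINS' cursor=0
After op 9 (undo): buf='XFEINS' cursor=0

Answer: XFEINS|0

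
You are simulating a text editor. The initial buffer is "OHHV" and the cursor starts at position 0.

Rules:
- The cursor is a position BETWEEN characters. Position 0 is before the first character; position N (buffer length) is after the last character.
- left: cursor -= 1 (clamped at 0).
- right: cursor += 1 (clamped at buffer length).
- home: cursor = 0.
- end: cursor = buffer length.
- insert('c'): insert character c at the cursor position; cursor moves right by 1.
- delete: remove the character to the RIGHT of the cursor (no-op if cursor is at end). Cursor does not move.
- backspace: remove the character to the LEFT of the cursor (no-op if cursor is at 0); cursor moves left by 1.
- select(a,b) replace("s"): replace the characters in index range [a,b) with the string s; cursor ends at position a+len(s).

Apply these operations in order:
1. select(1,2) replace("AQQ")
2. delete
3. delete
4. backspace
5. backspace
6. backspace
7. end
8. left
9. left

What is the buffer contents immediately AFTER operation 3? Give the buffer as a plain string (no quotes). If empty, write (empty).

Answer: OAQQ

Derivation:
After op 1 (select(1,2) replace("AQQ")): buf='OAQQHV' cursor=4
After op 2 (delete): buf='OAQQV' cursor=4
After op 3 (delete): buf='OAQQ' cursor=4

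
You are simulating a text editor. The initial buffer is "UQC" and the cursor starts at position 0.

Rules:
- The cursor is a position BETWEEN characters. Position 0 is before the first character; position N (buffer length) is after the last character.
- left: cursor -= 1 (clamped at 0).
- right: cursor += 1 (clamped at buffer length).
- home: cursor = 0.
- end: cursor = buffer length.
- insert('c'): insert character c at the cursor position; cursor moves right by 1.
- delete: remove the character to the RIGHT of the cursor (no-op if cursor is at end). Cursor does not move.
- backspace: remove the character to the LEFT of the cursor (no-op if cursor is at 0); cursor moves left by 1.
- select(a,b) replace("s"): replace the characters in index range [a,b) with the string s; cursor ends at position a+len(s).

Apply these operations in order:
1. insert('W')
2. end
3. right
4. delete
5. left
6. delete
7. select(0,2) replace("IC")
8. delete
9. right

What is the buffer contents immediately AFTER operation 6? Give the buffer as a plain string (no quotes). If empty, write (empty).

Answer: WUQ

Derivation:
After op 1 (insert('W')): buf='WUQC' cursor=1
After op 2 (end): buf='WUQC' cursor=4
After op 3 (right): buf='WUQC' cursor=4
After op 4 (delete): buf='WUQC' cursor=4
After op 5 (left): buf='WUQC' cursor=3
After op 6 (delete): buf='WUQ' cursor=3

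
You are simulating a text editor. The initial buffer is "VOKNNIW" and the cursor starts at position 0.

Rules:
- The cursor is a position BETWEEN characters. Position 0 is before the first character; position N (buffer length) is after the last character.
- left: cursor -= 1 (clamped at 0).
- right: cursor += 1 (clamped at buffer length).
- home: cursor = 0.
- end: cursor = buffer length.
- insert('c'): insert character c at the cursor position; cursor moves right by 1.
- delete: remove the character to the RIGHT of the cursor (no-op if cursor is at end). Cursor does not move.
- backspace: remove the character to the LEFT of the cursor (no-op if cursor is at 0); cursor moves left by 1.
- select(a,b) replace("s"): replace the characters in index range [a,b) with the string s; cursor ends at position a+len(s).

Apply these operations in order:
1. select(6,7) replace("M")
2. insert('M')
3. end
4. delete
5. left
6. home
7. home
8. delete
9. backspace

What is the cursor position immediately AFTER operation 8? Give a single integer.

After op 1 (select(6,7) replace("M")): buf='VOKNNIM' cursor=7
After op 2 (insert('M')): buf='VOKNNIMM' cursor=8
After op 3 (end): buf='VOKNNIMM' cursor=8
After op 4 (delete): buf='VOKNNIMM' cursor=8
After op 5 (left): buf='VOKNNIMM' cursor=7
After op 6 (home): buf='VOKNNIMM' cursor=0
After op 7 (home): buf='VOKNNIMM' cursor=0
After op 8 (delete): buf='OKNNIMM' cursor=0

Answer: 0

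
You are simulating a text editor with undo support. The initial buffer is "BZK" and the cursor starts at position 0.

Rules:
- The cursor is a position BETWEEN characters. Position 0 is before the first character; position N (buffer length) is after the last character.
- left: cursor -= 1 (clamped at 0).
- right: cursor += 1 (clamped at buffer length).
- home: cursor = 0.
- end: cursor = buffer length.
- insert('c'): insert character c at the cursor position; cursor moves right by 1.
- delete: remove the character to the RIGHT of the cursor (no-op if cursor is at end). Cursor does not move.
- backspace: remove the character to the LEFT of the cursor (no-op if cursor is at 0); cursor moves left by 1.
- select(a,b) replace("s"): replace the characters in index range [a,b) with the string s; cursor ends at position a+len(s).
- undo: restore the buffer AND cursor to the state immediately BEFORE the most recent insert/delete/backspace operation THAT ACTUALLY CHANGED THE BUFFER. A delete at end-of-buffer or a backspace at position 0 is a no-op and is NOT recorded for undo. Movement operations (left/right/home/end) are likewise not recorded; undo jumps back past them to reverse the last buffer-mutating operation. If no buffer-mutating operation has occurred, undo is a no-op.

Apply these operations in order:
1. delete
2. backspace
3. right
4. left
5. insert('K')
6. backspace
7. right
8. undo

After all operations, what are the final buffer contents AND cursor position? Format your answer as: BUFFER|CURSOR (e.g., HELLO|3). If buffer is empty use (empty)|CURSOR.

Answer: KZK|1

Derivation:
After op 1 (delete): buf='ZK' cursor=0
After op 2 (backspace): buf='ZK' cursor=0
After op 3 (right): buf='ZK' cursor=1
After op 4 (left): buf='ZK' cursor=0
After op 5 (insert('K')): buf='KZK' cursor=1
After op 6 (backspace): buf='ZK' cursor=0
After op 7 (right): buf='ZK' cursor=1
After op 8 (undo): buf='KZK' cursor=1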